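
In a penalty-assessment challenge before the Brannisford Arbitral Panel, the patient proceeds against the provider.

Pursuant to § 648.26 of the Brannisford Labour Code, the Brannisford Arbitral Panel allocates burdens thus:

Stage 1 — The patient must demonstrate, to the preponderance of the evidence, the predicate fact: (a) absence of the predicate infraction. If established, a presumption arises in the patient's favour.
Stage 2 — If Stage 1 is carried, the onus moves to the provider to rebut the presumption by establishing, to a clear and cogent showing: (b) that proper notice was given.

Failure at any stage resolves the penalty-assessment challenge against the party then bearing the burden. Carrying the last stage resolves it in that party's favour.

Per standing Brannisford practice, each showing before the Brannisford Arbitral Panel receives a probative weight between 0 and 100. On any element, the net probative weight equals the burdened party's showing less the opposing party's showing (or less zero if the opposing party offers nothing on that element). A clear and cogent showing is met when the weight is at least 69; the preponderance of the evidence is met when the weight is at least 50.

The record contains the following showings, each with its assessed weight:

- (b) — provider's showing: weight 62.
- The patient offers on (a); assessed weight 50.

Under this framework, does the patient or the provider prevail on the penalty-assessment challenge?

At Stage 1 the patient must meet the preponderance of the evidence (weight is at least 50): on (a) the weight is 50, which does reach 50, so (a) meets the standard.
  Stage 1 carried; the burden shifts to the provider.
At Stage 2 the provider must meet a clear and cogent showing (weight is at least 69): on (b) the weight is 62, which does not reach 69, so (b) does not meet the standard.
  Stage 2 not carried; the provider fails its burden.
So the patient prevails.

patient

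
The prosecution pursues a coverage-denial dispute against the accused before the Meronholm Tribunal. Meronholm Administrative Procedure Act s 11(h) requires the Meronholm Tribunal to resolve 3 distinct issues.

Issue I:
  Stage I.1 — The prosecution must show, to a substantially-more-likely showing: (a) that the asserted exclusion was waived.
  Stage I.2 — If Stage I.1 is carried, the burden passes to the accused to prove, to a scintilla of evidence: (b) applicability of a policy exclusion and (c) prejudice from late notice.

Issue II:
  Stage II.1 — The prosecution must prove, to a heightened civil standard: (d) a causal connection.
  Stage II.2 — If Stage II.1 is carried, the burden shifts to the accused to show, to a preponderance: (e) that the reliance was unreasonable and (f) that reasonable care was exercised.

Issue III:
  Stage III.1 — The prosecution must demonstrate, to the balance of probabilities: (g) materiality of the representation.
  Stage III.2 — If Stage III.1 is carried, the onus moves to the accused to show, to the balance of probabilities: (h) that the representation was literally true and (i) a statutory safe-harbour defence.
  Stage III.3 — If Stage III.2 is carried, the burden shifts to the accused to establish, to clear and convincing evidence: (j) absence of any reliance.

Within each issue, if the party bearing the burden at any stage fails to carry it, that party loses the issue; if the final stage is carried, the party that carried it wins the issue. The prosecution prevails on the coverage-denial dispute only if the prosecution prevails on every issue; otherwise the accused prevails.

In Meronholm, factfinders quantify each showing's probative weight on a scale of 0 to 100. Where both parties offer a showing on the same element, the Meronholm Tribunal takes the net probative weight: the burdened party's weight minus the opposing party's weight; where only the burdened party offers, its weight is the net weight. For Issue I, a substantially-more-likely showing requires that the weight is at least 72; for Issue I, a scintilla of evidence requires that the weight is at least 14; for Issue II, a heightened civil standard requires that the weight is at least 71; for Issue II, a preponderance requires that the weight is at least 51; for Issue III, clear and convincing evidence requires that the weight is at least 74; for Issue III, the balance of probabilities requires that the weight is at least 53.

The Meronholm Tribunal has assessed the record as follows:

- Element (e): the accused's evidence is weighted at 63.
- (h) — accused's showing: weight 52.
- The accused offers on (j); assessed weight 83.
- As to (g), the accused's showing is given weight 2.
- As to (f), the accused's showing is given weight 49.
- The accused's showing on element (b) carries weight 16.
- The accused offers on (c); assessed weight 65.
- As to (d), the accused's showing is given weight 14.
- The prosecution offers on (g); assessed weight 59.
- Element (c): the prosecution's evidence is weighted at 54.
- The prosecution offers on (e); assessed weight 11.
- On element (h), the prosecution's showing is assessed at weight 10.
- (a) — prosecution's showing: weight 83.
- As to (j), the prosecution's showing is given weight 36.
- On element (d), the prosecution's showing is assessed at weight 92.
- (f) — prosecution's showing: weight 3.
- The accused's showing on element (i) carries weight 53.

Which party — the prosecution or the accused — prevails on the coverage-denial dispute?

prosecution

— Issue I —
At Stage I.1 the prosecution must meet a substantially-more-likely showing (weight is at least 72): on (a) the weight is 83, which does reach 72, so (a) meets the standard.
  Stage I.1 carried; the burden shifts to the accused.
At Stage I.2 the accused must meet a scintilla of evidence (weight is at least 14): on (b) the weight is 16, which does reach 14, so (b) meets the standard; on (c) the weight is 65 less the opposing 54 gives net 11, which does not reach 14, so (c) does not meet the standard.
  The accused does not carry Stage I.2.
The analysis ends at Stage I.2; the prosecution prevails on this issue.
— Issue II —
Stage II.1 — burden on prosecution; standard: a heightened civil standard (weight is at least 71).
    (d): 92 − 14 = 78 ≥ 71 [met]
  The prosecution carries Stage II.1; the accused now bears the burden.
Stage II.2 — burden on accused; standard: a preponderance (weight is at least 51).
    (e): 63 − 11 = 52 ≥ 51 [met]
    (f): 49 − 3 = 46 < 51 [not met]
  The accused does not carry Stage II.2.
The analysis ends at Stage II.2; the prosecution prevails on this issue.
— Issue III —
At Stage III.1 the prosecution must meet the balance of probabilities (weight is at least 53): on (g) the weight is 59 less the opposing 2 gives net 57, ≥ 53, so (g) meets the standard.
  All elements met. The burden passes to the accused.
At Stage III.2 the accused must meet the balance of probabilities (weight is at least 53): on (h) the weight is 52 less the opposing 10 gives net 42, which does not reach 53, so (h) does not meet the standard; on (i) the weight is 53, which does reach 53, so (i) meets the standard.
  The accused does not carry Stage III.2.
The analysis ends at Stage III.2; the prosecution prevails on this issue.
Per-issue: Issue I → prosecution; Issue II → prosecution; Issue III → prosecution. The prosecution must prevail on every issue; overall, the prosecution prevails.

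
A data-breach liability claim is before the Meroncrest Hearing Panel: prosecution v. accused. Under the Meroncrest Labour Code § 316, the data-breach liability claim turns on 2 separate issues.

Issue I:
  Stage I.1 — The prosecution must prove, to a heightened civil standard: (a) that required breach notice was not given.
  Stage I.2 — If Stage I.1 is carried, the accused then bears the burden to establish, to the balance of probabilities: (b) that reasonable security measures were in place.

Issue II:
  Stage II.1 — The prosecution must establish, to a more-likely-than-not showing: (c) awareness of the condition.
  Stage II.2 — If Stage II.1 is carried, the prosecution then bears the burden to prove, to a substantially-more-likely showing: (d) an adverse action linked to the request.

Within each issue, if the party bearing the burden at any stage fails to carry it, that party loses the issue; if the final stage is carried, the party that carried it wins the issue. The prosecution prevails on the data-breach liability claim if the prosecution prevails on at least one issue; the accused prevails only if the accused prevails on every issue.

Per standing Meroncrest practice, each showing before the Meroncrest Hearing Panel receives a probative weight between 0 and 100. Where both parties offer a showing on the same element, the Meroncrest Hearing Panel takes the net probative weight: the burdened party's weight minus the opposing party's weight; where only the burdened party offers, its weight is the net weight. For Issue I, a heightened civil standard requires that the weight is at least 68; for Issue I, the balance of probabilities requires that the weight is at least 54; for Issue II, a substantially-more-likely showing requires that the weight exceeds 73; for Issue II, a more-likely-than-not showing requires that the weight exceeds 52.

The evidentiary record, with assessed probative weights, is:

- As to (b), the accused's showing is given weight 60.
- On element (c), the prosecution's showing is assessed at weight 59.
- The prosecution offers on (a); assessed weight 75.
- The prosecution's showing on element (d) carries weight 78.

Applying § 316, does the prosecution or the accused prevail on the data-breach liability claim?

— Issue I —
At Stage I.1 the prosecution must meet a heightened civil standard (weight is at least 68): on (a) the weight is 75, ≥ 68, so (a) meets the standard.
  Stage I.1 is satisfied; the onus moves to the accused.
At Stage I.2 the accused must meet the balance of probabilities (weight is at least 54): on (b) the weight is 60, which does reach 54, so (b) meets the standard.
  All elements met at the final stage.
Every stage carried; the accused prevails on this issue.
— Issue II —
Stage II.1 — burden on prosecution; standard: a more-likely-than-not showing (weight exceeds 52).
    (c): 59 > 52 [met]
  All elements met. The prosecution retains the burden for Stage II.2.
Stage II.2 — burden on prosecution; standard: a substantially-more-likely showing (weight exceeds 73).
    (d): 78 > 73 [met]
  All elements met at the final stage.
All stages carried — the prosecution prevails on this issue.
Per-issue: Issue I → accused; Issue II → prosecution. The prosecution must prevail on at least one issue; overall, the prosecution prevails.

prosecution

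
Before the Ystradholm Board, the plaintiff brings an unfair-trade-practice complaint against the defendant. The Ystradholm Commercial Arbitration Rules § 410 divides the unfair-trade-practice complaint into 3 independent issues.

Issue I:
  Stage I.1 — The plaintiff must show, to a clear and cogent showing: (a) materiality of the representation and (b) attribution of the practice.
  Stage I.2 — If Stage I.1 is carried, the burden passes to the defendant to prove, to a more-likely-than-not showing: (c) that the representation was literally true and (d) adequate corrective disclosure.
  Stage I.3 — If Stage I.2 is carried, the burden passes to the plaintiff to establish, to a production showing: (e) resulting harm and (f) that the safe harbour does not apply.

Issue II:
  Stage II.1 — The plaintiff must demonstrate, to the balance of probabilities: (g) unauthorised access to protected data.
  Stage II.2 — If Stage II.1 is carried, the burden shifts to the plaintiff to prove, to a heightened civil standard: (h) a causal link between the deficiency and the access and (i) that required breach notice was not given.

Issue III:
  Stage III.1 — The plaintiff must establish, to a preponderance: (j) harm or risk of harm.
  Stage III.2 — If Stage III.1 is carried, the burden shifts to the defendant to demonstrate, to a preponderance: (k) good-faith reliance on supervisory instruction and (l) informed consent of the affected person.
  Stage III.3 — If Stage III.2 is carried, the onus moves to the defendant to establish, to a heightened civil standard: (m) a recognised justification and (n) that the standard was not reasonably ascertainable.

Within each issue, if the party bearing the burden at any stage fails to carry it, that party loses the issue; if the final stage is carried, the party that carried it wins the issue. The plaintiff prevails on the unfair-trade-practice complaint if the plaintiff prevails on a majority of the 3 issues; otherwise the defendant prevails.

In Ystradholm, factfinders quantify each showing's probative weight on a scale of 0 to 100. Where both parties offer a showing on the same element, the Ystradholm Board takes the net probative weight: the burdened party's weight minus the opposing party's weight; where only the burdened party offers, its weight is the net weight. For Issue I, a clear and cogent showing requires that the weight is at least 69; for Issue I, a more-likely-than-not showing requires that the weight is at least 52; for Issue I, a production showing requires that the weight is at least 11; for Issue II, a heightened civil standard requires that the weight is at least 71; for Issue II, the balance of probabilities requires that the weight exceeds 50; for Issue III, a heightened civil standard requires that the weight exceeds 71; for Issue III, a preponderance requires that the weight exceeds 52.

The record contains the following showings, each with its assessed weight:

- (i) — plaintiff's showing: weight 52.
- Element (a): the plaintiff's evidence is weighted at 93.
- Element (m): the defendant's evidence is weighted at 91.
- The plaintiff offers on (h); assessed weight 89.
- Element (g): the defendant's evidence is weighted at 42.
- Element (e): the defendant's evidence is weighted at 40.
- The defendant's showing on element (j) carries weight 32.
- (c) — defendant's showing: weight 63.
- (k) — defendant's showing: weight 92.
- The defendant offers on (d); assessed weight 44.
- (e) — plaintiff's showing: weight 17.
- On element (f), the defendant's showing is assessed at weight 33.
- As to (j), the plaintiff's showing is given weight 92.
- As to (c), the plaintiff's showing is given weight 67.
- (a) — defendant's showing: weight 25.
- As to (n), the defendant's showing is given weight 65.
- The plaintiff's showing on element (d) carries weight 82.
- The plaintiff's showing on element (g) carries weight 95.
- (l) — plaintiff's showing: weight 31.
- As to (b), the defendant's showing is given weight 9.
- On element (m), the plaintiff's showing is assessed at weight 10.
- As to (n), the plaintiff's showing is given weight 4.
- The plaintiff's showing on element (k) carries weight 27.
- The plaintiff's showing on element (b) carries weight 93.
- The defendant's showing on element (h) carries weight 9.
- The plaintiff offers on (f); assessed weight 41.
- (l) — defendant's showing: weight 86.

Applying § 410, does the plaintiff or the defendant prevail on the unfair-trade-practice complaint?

defendant

— Issue I —
At Stage I.1 the plaintiff must meet a clear and cogent showing (weight is at least 69): on (a) the weight is 93 less the opposing 25 gives net 68, which does not reach 69, so (a) does not meet the standard; on (b) the weight is 93 less the opposing 9 gives net 84, ≥ 69, so (b) meets the standard.
  The plaintiff does not carry Stage I.1.
The analysis ends at Stage I.1; the defendant prevails on this issue.
— Issue II —
Stage II.1 — burden on plaintiff; standard: the balance of probabilities (weight exceeds 50).
    (g): 95 − 42 = 53 > 50 [met]
  All elements met. The plaintiff retains the burden for Stage II.2.
Stage II.2 — burden on plaintiff; standard: a heightened civil standard (weight is at least 71).
    (h): 89 − 9 = 80 ≥ 71 [met]
    (i): 52 < 71 [not met]
  Stage II.2 not carried; the plaintiff fails its burden.
The analysis ends at Stage II.2; the defendant prevails on this issue.
— Issue III —
At Stage III.1 the plaintiff must meet a preponderance (weight exceeds 52): on (j) the weight is 92 less the opposing 32 gives net 60, which does exceed 52, so (j) meets the standard.
  Stage III.1 carried; the burden shifts to the defendant.
At Stage III.2 the defendant must meet a preponderance (weight exceeds 52): on (k) the weight is 92 less the opposing 27 gives net 65, > 52, so (k) meets the standard; on (l) the weight is 86 less the opposing 31 gives net 55, which does exceed 52, so (l) meets the standard.
  Stage III.2 is satisfied; the defendant continues to bear the burden.
At Stage III.3 the defendant must meet a heightened civil standard (weight exceeds 71): on (m) the weight is 91 less the opposing 10 gives net 81, which does exceed 71, so (m) meets the standard; on (n) the weight is 65 less the opposing 4 gives net 61, which does not exceed 71, so (n) does not meet the standard.
  Not every element is met, so the defendant fails to carry Stage III.3.
The plaintiff prevails on this issue.
Per-issue: Issue I → defendant; Issue II → defendant; Issue III → plaintiff. The plaintiff must prevail on a majority of issues; overall, the defendant prevails.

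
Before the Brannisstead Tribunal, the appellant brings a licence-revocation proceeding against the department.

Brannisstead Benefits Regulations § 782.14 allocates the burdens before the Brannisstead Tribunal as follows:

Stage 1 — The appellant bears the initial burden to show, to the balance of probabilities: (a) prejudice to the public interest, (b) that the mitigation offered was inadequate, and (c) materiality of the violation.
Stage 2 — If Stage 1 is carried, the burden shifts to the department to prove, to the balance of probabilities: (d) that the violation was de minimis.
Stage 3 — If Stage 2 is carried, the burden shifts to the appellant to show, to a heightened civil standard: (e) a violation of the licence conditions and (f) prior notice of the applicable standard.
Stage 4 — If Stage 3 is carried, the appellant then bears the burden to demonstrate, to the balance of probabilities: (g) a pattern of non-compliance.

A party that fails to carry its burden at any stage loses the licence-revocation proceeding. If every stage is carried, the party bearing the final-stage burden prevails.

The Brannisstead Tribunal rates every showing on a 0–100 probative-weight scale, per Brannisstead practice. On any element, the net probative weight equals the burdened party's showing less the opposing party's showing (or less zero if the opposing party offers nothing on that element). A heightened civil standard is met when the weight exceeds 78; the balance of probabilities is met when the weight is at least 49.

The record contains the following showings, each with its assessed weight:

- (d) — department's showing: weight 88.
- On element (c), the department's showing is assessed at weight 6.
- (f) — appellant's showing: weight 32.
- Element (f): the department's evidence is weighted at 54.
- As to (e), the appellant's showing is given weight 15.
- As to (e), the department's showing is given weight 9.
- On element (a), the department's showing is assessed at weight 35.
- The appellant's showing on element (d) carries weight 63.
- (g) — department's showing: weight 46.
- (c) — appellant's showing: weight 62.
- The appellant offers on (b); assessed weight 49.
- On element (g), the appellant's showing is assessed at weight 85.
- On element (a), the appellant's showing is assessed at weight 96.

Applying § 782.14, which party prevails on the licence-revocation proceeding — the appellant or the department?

appellant

At Stage 1 the appellant must meet the balance of probabilities (weight is at least 49): on (a) the weight is 96 less the opposing 35 gives net 61, which does reach 49, so (a) meets the standard; on (b) the weight is 49, which does reach 49, so (b) meets the standard; on (c) the weight is 62 less the opposing 6 gives net 56, ≥ 49, so (c) meets the standard.
  All elements met. The burden passes to the department.
At Stage 2 the department must meet the balance of probabilities (weight is at least 49): on (d) the weight is 88 less the opposing 63 gives net 25, < 49, so (d) does not meet the standard.
  Not every element is met, so the department fails to carry Stage 2.
The appellant prevails.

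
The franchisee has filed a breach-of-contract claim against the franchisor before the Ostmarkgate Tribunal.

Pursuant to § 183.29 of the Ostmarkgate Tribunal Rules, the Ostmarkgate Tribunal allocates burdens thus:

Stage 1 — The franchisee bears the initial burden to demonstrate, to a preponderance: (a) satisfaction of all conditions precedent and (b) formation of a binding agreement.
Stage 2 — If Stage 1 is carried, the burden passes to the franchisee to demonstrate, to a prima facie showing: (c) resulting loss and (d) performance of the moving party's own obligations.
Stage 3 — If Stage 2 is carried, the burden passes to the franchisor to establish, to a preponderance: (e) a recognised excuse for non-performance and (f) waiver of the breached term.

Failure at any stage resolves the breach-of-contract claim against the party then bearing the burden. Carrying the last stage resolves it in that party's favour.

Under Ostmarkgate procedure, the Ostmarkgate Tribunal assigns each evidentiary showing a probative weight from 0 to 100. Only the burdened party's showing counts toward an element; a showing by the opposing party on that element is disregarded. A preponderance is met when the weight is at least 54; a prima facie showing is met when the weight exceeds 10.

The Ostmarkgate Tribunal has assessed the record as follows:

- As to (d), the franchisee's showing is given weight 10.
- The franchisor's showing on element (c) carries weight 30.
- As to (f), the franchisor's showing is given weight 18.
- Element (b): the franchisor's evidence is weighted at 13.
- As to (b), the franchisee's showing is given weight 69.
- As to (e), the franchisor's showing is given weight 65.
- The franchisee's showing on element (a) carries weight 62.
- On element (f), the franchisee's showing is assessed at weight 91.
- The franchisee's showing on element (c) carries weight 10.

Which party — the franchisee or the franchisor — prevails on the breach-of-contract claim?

franchisor

At Stage 1 the franchisee must meet a preponderance (weight is at least 54): on (a) the weight is 62, ≥ 54, so (a) meets the standard; on (b) the weight is 69 (the franchisor's 13 is given no effect), ≥ 54, so (b) meets the standard.
  Stage 1 carried; the burden remains with the franchisee.
At Stage 2 the franchisee must meet a prima facie showing (weight exceeds 10): on (c) the weight is 10 (the franchisor's 30 is given no effect), which does not exceed 10, so (c) does not meet the standard; on (d) the weight is 10, ≤ 10, so (d) does not meet the standard.
  Stage 2 not carried; the franchisee fails its burden.
So the franchisor prevails.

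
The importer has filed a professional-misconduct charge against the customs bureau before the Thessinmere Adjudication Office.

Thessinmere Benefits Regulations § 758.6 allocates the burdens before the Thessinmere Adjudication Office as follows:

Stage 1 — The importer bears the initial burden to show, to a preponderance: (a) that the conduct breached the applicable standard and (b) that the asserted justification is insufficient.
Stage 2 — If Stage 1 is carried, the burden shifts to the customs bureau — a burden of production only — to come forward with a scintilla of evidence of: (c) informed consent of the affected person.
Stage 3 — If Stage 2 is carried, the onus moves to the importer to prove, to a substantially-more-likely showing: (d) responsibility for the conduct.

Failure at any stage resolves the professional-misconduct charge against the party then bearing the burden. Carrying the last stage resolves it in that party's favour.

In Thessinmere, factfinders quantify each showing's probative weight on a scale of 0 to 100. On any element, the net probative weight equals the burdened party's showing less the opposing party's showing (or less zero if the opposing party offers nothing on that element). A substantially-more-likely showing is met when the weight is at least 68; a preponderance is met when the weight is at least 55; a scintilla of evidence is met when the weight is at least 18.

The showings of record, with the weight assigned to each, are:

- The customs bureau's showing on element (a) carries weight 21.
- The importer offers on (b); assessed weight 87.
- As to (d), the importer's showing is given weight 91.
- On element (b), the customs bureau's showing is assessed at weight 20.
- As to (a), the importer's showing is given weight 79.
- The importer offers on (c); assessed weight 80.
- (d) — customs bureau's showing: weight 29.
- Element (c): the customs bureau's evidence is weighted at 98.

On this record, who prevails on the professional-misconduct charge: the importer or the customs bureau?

customs bureau

At Stage 1 the importer must meet a preponderance (weight is at least 55): on (a) the weight is 79 less the opposing 21 gives net 58, which does reach 55, so (a) meets the standard; on (b) the weight is 87 less the opposing 20 gives net 67, which does reach 55, so (b) meets the standard.
  All elements met. The burden passes to the customs bureau.
At Stage 2 the customs bureau must meet a scintilla of evidence (weight is at least 18): on (c) the weight is 98 less the opposing 80 gives net 18, which does reach 18, so (c) meets the standard.
  Stage 2 is satisfied; the onus moves to the importer.
At Stage 3 the importer must meet a substantially-more-likely showing (weight is at least 68): on (d) the weight is 91 less the opposing 29 gives net 62, which does not reach 68, so (d) does not meet the standard.
  The importer does not carry Stage 3.
The analysis ends at Stage 3; the customs bureau prevails.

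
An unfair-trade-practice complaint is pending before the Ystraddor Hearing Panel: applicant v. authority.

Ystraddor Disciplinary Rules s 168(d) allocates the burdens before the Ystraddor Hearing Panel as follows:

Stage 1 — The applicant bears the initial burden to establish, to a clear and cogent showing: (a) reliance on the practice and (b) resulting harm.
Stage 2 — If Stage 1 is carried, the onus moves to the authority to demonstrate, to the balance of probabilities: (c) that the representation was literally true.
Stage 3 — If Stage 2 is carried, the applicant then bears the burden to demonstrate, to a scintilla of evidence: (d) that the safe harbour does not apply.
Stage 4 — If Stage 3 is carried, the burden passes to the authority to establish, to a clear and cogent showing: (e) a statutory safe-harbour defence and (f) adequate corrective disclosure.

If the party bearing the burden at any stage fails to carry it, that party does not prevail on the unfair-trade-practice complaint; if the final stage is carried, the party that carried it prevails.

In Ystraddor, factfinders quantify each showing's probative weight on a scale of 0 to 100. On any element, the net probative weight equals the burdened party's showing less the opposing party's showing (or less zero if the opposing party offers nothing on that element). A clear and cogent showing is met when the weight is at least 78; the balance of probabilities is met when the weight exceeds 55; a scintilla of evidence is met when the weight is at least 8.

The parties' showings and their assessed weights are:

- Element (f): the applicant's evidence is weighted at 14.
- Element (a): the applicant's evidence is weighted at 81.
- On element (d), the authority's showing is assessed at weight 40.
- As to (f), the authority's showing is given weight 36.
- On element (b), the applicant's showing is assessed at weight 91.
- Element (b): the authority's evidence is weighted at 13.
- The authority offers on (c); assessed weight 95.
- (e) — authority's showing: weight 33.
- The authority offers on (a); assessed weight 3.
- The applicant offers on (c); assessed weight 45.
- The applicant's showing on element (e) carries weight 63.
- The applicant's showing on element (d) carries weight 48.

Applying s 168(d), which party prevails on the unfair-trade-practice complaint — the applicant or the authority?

applicant

Stage 1 (applicant, a clear and cogent showing, weight is at least 78): (a) net 81−3=78 ≥ 78 — meets; (b) net 91−13=78 ≥ 78 — meets.
  The applicant carries Stage 1; the authority now bears the burden.
Stage 2 (authority, the balance of probabilities, weight exceeds 55): (c) net 95−45=50 ≤ 55 — fails.
  Stage 2 not carried; the authority fails its burden.
So the applicant prevails.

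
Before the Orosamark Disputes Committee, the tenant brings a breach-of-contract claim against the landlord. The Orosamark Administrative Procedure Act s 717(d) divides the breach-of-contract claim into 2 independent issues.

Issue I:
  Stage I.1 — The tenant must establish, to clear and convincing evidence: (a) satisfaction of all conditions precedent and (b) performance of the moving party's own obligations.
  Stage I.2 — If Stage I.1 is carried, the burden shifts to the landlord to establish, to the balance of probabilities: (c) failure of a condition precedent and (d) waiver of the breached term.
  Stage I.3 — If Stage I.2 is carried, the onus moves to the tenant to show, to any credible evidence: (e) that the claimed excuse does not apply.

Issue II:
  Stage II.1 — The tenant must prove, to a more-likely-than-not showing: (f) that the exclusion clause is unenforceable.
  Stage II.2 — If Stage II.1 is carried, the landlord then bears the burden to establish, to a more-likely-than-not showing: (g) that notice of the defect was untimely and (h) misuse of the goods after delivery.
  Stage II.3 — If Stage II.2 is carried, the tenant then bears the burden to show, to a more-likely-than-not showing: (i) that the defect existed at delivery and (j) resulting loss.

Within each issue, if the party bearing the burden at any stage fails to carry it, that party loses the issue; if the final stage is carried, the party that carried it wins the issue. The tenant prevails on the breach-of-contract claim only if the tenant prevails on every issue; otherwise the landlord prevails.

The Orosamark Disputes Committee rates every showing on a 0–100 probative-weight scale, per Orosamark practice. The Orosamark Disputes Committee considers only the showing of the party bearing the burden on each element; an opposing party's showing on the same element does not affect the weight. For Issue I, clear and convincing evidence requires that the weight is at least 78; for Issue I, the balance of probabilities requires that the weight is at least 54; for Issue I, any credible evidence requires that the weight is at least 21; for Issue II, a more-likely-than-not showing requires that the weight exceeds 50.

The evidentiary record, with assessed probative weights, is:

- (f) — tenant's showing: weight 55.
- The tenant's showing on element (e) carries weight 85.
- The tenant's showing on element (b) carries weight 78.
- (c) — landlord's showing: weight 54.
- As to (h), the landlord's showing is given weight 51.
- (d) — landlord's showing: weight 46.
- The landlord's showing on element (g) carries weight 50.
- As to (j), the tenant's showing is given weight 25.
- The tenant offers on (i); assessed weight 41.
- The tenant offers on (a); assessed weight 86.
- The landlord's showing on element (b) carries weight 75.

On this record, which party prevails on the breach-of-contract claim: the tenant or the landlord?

tenant

— Issue I —
At Stage I.1 the tenant must meet clear and convincing evidence (weight is at least 78): on (a) the weight is 86, which does reach 78, so (a) meets the standard; on (b) the weight is 78 (the landlord's 75 is given no effect), ≥ 78, so (b) meets the standard.
  All elements met. The burden passes to the landlord.
At Stage I.2 the landlord must meet the balance of probabilities (weight is at least 54): on (c) the weight is 54, which does reach 54, so (c) meets the standard; on (d) the weight is 46, which does not reach 54, so (d) does not meet the standard.
  The landlord does not carry Stage I.2.
The analysis ends at Stage I.2; the tenant prevails on this issue.
— Issue II —
Stage II.1 — burden on tenant; standard: a more-likely-than-not showing (weight exceeds 50).
    (f): 55 > 50 [met]
  Stage II.1 is satisfied; the onus moves to the landlord.
Stage II.2 — burden on landlord; standard: a more-likely-than-not showing (weight exceeds 50).
    (g): 50 ≤ 50 [not met]
    (h): 51 > 50 [met]
  Not every element is met, so the landlord fails to carry Stage II.2.
The analysis ends at Stage II.2; the tenant prevails on this issue.
Per-issue: Issue I → tenant; Issue II → tenant. The tenant must prevail on every issue; overall, the tenant prevails.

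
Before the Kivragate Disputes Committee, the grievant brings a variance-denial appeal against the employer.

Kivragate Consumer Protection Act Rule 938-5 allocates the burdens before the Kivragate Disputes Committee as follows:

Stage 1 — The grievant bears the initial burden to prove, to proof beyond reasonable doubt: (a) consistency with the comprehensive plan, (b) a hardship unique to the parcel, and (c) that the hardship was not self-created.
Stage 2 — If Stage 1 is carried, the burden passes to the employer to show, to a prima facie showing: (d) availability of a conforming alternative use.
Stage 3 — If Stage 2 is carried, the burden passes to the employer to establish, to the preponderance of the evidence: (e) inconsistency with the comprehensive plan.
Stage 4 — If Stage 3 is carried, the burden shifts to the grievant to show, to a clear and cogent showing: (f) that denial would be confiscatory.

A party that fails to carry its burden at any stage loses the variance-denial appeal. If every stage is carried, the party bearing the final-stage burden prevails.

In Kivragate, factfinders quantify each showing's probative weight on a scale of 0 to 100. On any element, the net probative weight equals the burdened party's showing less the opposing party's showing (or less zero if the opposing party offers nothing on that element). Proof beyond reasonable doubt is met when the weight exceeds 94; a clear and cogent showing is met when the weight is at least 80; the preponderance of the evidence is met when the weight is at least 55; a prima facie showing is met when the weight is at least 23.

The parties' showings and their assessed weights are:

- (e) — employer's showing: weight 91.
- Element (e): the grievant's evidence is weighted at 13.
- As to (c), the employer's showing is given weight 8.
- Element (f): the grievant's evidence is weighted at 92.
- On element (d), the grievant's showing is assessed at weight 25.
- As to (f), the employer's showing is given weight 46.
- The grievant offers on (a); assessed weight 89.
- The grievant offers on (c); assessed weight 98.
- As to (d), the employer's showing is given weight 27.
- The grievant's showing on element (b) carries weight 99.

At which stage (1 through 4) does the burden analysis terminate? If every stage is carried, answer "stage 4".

Stage 1 — burden on grievant; standard: proof beyond reasonable doubt (weight exceeds 94).
    (a): 89 ≤ 94 [not met]
    (b): 99 > 94 [met]
    (c): 98 − 8 = 90 ≤ 94 [not met]
  The grievant does not carry Stage 1.
The employer prevails.

stage 1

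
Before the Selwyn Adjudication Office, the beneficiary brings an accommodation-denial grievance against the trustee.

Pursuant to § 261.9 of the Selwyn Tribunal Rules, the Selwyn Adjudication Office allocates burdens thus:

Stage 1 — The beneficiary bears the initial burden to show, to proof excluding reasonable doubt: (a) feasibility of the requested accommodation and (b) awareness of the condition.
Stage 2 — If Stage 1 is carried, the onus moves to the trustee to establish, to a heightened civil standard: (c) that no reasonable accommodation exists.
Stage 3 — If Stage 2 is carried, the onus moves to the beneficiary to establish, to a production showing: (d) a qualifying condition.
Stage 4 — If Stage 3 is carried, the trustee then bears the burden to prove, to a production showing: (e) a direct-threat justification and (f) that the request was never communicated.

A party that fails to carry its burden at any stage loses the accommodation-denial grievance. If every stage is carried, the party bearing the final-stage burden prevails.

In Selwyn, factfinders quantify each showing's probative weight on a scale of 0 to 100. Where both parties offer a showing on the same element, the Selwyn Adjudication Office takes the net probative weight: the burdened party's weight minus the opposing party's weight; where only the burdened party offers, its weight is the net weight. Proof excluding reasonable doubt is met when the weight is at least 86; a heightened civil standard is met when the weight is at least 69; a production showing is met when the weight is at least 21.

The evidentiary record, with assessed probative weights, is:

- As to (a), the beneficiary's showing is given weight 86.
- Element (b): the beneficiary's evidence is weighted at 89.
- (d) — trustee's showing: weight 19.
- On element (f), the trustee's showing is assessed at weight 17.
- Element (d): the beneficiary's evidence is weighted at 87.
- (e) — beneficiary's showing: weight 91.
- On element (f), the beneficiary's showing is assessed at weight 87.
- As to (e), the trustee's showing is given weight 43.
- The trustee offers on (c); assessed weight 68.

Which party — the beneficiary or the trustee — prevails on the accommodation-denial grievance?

beneficiary

Stage 1 (beneficiary, proof excluding reasonable doubt, weight is at least 86): (a) 86 ≥ 86 — meets; (b) 89 ≥ 86 — meets.
  Stage 1 is satisfied; the onus moves to the trustee.
Stage 2 (trustee, a heightened civil standard, weight is at least 69): (c) 68 < 69 — fails.
  Stage 2 not carried; the trustee fails its burden.
So the beneficiary prevails.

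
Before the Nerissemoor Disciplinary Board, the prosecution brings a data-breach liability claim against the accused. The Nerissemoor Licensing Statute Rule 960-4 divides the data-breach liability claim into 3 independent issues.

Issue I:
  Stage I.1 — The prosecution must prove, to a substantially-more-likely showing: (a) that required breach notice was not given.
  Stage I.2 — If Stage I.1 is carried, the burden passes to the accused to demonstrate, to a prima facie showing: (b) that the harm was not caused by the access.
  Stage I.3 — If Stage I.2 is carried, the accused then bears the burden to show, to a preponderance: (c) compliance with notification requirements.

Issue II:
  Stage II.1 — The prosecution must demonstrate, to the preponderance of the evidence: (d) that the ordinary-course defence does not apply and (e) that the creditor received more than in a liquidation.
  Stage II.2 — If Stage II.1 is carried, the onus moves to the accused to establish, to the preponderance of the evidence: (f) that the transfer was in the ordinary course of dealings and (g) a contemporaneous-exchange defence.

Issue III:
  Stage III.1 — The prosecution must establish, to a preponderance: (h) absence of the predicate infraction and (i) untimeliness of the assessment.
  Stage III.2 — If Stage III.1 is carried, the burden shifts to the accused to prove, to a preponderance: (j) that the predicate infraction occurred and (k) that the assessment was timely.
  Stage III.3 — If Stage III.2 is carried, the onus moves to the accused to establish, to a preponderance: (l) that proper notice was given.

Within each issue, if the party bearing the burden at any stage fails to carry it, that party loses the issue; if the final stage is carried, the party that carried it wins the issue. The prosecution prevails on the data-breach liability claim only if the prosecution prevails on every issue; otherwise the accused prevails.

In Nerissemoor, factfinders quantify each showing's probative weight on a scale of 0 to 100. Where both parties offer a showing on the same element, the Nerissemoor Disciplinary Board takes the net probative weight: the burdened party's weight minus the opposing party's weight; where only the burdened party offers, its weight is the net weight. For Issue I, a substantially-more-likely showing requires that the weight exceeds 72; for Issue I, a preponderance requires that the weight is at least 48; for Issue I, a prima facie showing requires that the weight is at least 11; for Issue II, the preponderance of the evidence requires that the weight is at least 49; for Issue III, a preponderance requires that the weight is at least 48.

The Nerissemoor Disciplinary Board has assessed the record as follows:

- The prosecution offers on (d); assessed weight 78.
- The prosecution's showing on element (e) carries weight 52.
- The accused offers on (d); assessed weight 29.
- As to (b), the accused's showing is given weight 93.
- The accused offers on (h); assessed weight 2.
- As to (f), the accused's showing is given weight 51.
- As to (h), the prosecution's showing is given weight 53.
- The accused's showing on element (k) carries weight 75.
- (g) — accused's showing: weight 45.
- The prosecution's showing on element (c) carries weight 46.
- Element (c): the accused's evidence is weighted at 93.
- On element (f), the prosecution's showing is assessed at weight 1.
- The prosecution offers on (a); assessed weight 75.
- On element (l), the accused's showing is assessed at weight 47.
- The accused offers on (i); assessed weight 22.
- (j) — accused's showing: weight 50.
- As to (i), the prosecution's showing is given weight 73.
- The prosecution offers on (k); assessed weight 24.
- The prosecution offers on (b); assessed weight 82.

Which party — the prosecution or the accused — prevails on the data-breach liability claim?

— Issue I —
Stage I.1 (prosecution, a substantially-more-likely showing, weight exceeds 72): (a) 75 > 72 — meets.
  Stage I.1 carried; the burden shifts to the accused.
Stage I.2 (accused, a prima facie showing, weight is at least 11): (b) net 93−82=11 ≥ 11 — meets.
  Stage I.2 is satisfied; the accused continues to bear the burden.
Stage I.3 (accused, a preponderance, weight is at least 48): (c) net 93−46=47 < 48 — fails.
  Not every element is met, so the accused fails to carry Stage I.3.
So the prosecution prevails on this issue.
— Issue II —
Stage II.1 — burden on prosecution; standard: the preponderance of the evidence (weight is at least 49).
    (d): 78 − 29 = 49 ≥ 49 [met]
    (e): 52 ≥ 49 [met]
  All elements met. The burden passes to the accused.
Stage II.2 — burden on accused; standard: the preponderance of the evidence (weight is at least 49).
    (f): 51 − 1 = 50 ≥ 49 [met]
    (g): 45 < 49 [not met]
  Not every element is met, so the accused fails to carry Stage II.2.
The analysis ends at Stage II.2; the prosecution prevails on this issue.
— Issue III —
At Stage III.1 the prosecution must meet a preponderance (weight is at least 48): on (h) the weight is 53 less the opposing 2 gives net 51, ≥ 48, so (h) meets the standard; on (i) the weight is 73 less the opposing 22 gives net 51, ≥ 48, so (i) meets the standard.
  The prosecution carries Stage III.1; the accused now bears the burden.
At Stage III.2 the accused must meet a preponderance (weight is at least 48): on (j) the weight is 50, ≥ 48, so (j) meets the standard; on (k) the weight is 75 less the opposing 24 gives net 51, which does reach 48, so (k) meets the standard.
  Stage III.2 is satisfied; the accused continues to bear the burden.
At Stage III.3 the accused must meet a preponderance (weight is at least 48): on (l) the weight is 47, < 48, so (l) does not meet the standard.
  The accused does not carry Stage III.3.
The analysis ends at Stage III.3; the prosecution prevails on this issue.
Per-issue: Issue I → prosecution; Issue II → prosecution; Issue III → prosecution. The prosecution must prevail on every issue; overall, the prosecution prevails.

prosecution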